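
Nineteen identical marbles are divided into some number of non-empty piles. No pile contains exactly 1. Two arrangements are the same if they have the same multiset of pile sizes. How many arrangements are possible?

Enumerating by decreasing first part gives 105 partitions in all.

105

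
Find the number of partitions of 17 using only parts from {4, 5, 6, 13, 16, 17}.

They are:
17
13+4
6+6+5
5+4+4+4
Counting gives 4.

4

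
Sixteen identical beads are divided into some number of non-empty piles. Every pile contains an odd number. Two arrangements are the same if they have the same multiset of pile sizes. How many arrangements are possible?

A partial list (first 12 by largest part):
15, 1
13, 3
13, 1, 1, 1
11, 5
11, 3, 1, 1
11, 1, 1, 1, 1, 1
9, 7
9, 5, 1, 1
9, 3, 3, 1
9, 3, 1, 1, 1, 1
9, 1, 1, 1, 1, 1, 1, 1
7, 7, 1, 1
…and 20 more, for 32 total.

32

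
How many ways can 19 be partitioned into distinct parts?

54

There are too many to list fully; the first 12 (by largest part) are:
19
1, 18
2, 17
3, 16
1, 2, 16
4, 15
1, 3, 15
5, 14
1, 4, 14
2, 3, 14
6, 13
1, 5, 13
…and 42 more, for 54 total.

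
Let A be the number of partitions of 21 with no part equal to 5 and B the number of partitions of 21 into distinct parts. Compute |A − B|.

485

Partitions of 21 with no part equal to 5: 561.
Partitions of 21 into distinct parts: 76.
|561 − 76| = 485.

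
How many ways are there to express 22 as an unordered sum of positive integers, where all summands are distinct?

89

Enumerating by decreasing first part gives 89 partitions in all.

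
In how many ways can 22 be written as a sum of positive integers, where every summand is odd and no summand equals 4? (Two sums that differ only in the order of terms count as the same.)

Systematic enumeration (by largest part, then next-largest, …) yields 89.

89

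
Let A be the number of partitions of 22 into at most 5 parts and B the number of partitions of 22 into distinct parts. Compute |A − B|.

166

Partitions of 22 into at most 5 parts: 255.
Partitions of 22 into distinct parts: 89.
|255 − 89| = 166.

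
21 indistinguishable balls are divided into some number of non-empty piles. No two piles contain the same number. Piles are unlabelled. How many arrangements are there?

A full systematic count gives 76.

76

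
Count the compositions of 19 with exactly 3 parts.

153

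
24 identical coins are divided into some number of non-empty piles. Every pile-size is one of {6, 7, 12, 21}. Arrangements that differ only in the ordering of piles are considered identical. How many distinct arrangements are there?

3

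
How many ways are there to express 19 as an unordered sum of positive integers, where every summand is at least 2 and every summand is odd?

8

Listing the qualifying partitions of 19:
19
13 + 3 + 3
11 + 5 + 3
9 + 7 + 3
9 + 5 + 5
7 + 7 + 5
7 + 3 + 3 + 3 + 3
5 + 5 + 3 + 3 + 3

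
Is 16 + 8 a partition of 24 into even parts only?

Yes

The parts sum to 24, and the condition 'every summand is even' holds.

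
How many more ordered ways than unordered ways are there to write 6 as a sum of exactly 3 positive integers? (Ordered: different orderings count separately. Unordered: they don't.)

Compositions: C(5,2) = 10.
Unordered (partitions into 3 parts): 3.
Difference: 10 − 3 = 7.

7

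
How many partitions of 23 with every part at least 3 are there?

Counting exhaustively, 88 partitions satisfy the conditions.

88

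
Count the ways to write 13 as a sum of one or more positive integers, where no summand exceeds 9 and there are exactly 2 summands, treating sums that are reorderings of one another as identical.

3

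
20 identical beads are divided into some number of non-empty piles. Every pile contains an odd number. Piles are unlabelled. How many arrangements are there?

A partial list (first 12 by largest part):
19,1
17,3
17,1,1,1
15,5
15,3,1,1
15,1,1,1,1,1
13,7
13,5,1,1
13,3,3,1
13,3,1,1,1,1
13,1,1,1,1,1,1,1
11,9
…and 52 more, for 64 total.

64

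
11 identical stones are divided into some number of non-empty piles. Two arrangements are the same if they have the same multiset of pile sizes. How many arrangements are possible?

56

There are too many to list fully; the first 12 (by largest part) are:
11
1 + 10
2 + 9
1 + 1 + 9
3 + 8
1 + 2 + 8
1 + 1 + 1 + 8
4 + 7
1 + 3 + 7
2 + 2 + 7
1 + 1 + 2 + 7
1 + 1 + 1 + 1 + 7
…and 44 more, for 56 total.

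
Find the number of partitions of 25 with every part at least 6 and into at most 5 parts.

17

The partitions of 25 that satisfy the conditions:
25
19+6
18+7
17+8
16+9
15+10
14+11
13+12
13+6+6
12+7+6
11+8+6
11+7+7
10+9+6
10+8+7
9+9+7
9+8+8
7+6+6+6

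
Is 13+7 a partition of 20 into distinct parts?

Yes

The parts sum to 20, and the condition 'all summands are distinct' holds.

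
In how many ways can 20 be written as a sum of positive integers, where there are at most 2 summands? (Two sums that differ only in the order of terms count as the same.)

11

Enumerating:
20
19+1
18+2
17+3
16+4
15+5
14+6
13+7
12+8
11+9
10+10
That's 11 in total.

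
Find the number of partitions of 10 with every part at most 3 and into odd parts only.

They are:
3+3+3+1
3+3+1+1+1+1
3+1+1+1+1+1+1+1
1+1+1+1+1+1+1+1+1+1

4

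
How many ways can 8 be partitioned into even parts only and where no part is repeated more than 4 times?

5

The partitions of 8 that satisfy the conditions:
8
6+2
4+4
4+2+2
2+2+2+2
Counting gives 5.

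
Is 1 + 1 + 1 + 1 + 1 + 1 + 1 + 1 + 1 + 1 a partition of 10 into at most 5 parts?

No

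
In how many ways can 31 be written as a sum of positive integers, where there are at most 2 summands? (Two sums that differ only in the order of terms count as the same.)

16

Enumerating:
31
30+1
29+2
28+3
27+4
26+5
25+6
24+7
23+8
22+9
21+10
20+11
19+12
18+13
17+14
16+15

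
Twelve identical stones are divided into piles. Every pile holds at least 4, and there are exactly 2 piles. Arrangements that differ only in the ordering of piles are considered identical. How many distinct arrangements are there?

3

The partitions of 12 that satisfy the conditions:
8,4
7,5
6,6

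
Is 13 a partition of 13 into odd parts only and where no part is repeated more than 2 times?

The parts sum to 13, and the condition 'every summand is odd' holds; the condition 'no summand is used more than 2 times' holds.

Yes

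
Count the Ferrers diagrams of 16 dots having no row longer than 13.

227

A full systematic count gives 227.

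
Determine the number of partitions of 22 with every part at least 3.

73

Systematic enumeration (by largest part, then next-largest, …) yields 73.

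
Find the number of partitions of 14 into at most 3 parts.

The partitions of 14 that satisfy the conditions:
14
13,1
12,2
12,1,1
11,3
11,2,1
10,4
10,3,1
10,2,2
9,5
9,4,1
9,3,2
8,6
8,5,1
8,4,2
8,3,3
7,7
7,6,1
7,5,2
7,4,3
6,6,2
6,5,3
6,4,4
5,5,4
Counting gives 24.

24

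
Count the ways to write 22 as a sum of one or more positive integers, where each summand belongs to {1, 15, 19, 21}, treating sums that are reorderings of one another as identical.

Enumerating:
1,21
1,1,1,19
1,1,1,1,1,1,1,15
1,1,1,1,1,1,1,1,1,1,1,1,1,1,1,1,1,1,1,1,1,1

4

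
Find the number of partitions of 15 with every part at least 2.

41

There are too many to list fully; the first 12 (by largest part) are:
15
2,13
3,12
4,11
2,2,11
5,10
2,3,10
6,9
2,4,9
3,3,9
2,2,2,9
7,8
…and 29 more, for 41 total.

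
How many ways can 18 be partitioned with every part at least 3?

33

There are too many to list fully; the first 12 (by largest part) are:
18
15,3
14,4
13,5
12,6
12,3,3
11,7
11,4,3
10,8
10,5,3
10,4,4
9,9
…and 21 more, for 33 total.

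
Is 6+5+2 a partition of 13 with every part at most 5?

No

The parts sum to 13, and the condition 'no summand exceeds 5' is violated.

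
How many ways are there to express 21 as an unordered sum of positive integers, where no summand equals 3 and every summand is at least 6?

9

Enumerating:
21
15, 6
14, 7
13, 8
12, 9
11, 10
9, 6, 6
8, 7, 6
7, 7, 7
That's 9 in total.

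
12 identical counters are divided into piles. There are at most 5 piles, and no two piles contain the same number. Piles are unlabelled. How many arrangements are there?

15

They are:
12
11,1
10,2
9,3
9,2,1
8,4
8,3,1
7,5
7,4,1
7,3,2
6,5,1
6,4,2
6,3,2,1
5,4,3
5,4,2,1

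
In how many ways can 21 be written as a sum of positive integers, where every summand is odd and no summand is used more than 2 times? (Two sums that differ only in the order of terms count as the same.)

Enumerating:
21
19+1+1
17+3+1
15+5+1
15+3+3
13+7+1
13+5+3
13+3+3+1+1
11+9+1
11+7+3
11+5+5
11+5+3+1+1
9+9+3
9+7+5
9+7+3+1+1
9+5+5+1+1
9+5+3+3+1
7+7+5+1+1
7+7+3+3+1
7+5+5+3+1

20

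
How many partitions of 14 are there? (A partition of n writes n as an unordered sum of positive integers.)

135

There are 135 such partitions.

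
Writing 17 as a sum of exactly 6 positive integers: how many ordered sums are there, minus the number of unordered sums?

4324

Compositions: C(16,5) = 4368.
Partitions of 17 into exactly 6 parts: 44.
Difference: 4368 − 44 = 4324.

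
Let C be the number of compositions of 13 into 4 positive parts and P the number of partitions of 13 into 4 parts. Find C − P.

202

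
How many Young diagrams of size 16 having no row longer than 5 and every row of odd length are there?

Listing the qualifying partitions of 16:
5, 5, 5, 1
5, 5, 3, 3
5, 5, 3, 1, 1, 1
5, 5, 1, 1, 1, 1, 1, 1
5, 3, 3, 3, 1, 1
5, 3, 3, 1, 1, 1, 1, 1
5, 3, 1, 1, 1, 1, 1, 1, 1, 1
5, 1, 1, 1, 1, 1, 1, 1, 1, 1, 1, 1
3, 3, 3, 3, 3, 1
3, 3, 3, 3, 1, 1, 1, 1
3, 3, 3, 1, 1, 1, 1, 1, 1, 1
3, 3, 1, 1, 1, 1, 1, 1, 1, 1, 1, 1
3, 1, 1, 1, 1, 1, 1, 1, 1, 1, 1, 1, 1, 1
1, 1, 1, 1, 1, 1, 1, 1, 1, 1, 1, 1, 1, 1, 1, 1
That's 14 in total.

14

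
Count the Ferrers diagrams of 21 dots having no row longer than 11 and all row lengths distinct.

43

A partial list (first 12 by largest part):
11 + 10
11 + 9 + 1
11 + 8 + 2
11 + 7 + 3
11 + 7 + 2 + 1
11 + 6 + 4
11 + 6 + 3 + 1
11 + 5 + 4 + 1
11 + 5 + 3 + 2
11 + 4 + 3 + 2 + 1
10 + 9 + 2
10 + 8 + 3
…and 31 more, for 43 total.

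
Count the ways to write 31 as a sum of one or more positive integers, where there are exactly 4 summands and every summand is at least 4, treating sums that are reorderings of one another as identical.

A partial list (first 12 by largest part):
19 + 4 + 4 + 4
18 + 5 + 4 + 4
17 + 6 + 4 + 4
17 + 5 + 5 + 4
16 + 7 + 4 + 4
16 + 6 + 5 + 4
16 + 5 + 5 + 5
15 + 8 + 4 + 4
15 + 7 + 5 + 4
15 + 6 + 6 + 4
15 + 6 + 5 + 5
14 + 9 + 4 + 4
…and 42 more, for 54 total.

54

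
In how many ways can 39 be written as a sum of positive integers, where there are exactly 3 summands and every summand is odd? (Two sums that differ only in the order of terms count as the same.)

37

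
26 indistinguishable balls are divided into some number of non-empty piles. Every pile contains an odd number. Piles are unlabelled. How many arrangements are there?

165

Systematic enumeration (by largest part, then next-largest, …) yields 165.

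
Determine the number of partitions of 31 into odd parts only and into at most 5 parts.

82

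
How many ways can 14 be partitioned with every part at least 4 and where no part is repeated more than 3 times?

The partitions of 14 that satisfy the conditions:
14
10+4
9+5
8+6
7+7
6+4+4
5+5+4

7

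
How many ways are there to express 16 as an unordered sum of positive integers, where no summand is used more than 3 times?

132

Counting exhaustively, 132 partitions satisfy the conditions.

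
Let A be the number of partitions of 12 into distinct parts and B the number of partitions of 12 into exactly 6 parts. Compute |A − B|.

Partitions of 12 into distinct parts: 15.
Partitions of 12 into exactly 6 parts: 11.
|15 − 11| = 4.

4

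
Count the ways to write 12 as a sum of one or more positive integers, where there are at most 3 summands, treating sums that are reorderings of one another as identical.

Enumerating:
12
1 + 11
2 + 10
1 + 1 + 10
3 + 9
1 + 2 + 9
4 + 8
1 + 3 + 8
2 + 2 + 8
5 + 7
1 + 4 + 7
2 + 3 + 7
6 + 6
1 + 5 + 6
2 + 4 + 6
3 + 3 + 6
2 + 5 + 5
3 + 4 + 5
4 + 4 + 4

19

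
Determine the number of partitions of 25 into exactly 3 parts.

There are too many to list fully; the first 12 (by largest part) are:
1+1+23
1+2+22
1+3+21
2+2+21
1+4+20
2+3+20
1+5+19
2+4+19
3+3+19
1+6+18
2+5+18
3+4+18
…and 40 more, for 52 total.

52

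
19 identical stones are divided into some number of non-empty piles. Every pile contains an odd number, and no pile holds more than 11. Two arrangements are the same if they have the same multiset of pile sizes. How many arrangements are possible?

A partial list (first 12 by largest part):
1, 7, 11
3, 5, 11
1, 1, 1, 5, 11
1, 1, 3, 3, 11
1, 1, 1, 1, 1, 3, 11
1, 1, 1, 1, 1, 1, 1, 1, 11
1, 9, 9
3, 7, 9
1, 1, 1, 7, 9
5, 5, 9
1, 1, 3, 5, 9
1, 1, 1, 1, 1, 5, 9
…and 34 more, for 46 total.

46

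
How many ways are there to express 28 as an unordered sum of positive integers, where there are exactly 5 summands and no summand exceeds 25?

Systematic enumeration (by largest part, then next-largest, …) yields 291.

291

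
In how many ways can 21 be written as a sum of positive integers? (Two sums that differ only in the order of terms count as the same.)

792

There are 792 such partitions.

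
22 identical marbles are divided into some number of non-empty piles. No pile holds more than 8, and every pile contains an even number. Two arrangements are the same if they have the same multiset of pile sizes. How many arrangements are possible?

27

A partial list (first 12 by largest part):
8, 8, 6
8, 8, 4, 2
8, 8, 2, 2, 2
8, 6, 6, 2
8, 6, 4, 4
8, 6, 4, 2, 2
8, 6, 2, 2, 2, 2
8, 4, 4, 4, 2
8, 4, 4, 2, 2, 2
8, 4, 2, 2, 2, 2, 2
8, 2, 2, 2, 2, 2, 2, 2
6, 6, 6, 4
…and 15 more, for 27 total.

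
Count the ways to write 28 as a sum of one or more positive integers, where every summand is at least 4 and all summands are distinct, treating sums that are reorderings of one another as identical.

A partial list (first 12 by largest part):
28
4+24
5+23
6+22
7+21
8+20
9+19
4+5+19
10+18
4+6+18
11+17
4+7+17
…and 29 more, for 41 total.

41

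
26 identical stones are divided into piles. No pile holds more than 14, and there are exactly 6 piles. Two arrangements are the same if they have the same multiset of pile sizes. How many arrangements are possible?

253

A full systematic count gives 253.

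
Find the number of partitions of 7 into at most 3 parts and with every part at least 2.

The partitions of 7 that satisfy the conditions:
7
5 + 2
4 + 3
3 + 2 + 2
Counting gives 4.

4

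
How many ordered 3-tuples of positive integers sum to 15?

Equivalently, choose which 2 of the 14 gaps become plus signs: C(14,2) = 91.

91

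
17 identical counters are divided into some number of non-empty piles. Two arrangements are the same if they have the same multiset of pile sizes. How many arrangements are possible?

Enumerating by decreasing first part gives 297 partitions in all.

297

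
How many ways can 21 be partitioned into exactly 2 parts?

10

They are:
20,1
19,2
18,3
17,4
16,5
15,6
14,7
13,8
12,9
11,10
That's 10 in total.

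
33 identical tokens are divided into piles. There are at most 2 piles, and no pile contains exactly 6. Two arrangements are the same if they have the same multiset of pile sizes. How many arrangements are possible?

Listing the qualifying partitions of 33:
33
1, 32
2, 31
3, 30
4, 29
5, 28
7, 26
8, 25
9, 24
10, 23
11, 22
12, 21
13, 20
14, 19
15, 18
16, 17

16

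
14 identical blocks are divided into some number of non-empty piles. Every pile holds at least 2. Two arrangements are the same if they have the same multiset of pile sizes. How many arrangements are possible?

A partial list (first 12 by largest part):
14
12+2
11+3
10+4
10+2+2
9+5
9+3+2
8+6
8+4+2
8+3+3
8+2+2+2
7+7
…and 22 more, for 34 total.

34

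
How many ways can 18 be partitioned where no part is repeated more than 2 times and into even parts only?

The partitions of 18 that satisfy the conditions:
18
2+16
4+14
2+2+14
6+12
2+4+12
8+10
2+6+10
4+4+10
2+2+4+10
2+8+8
4+6+8
2+2+6+8
2+4+4+8
2+4+6+6
2+2+4+4+6
That's 16 in total.

16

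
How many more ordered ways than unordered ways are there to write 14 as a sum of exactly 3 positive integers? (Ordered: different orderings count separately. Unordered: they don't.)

62

Compositions: C(13,2) = 78.
Partitions of 14 into exactly 3 parts: 16.
Difference: 78 − 16 = 62.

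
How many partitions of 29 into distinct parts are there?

256

A full systematic count gives 256.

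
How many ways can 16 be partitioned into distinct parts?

32

A partial list (first 12 by largest part):
16
15 + 1
14 + 2
13 + 3
13 + 2 + 1
12 + 4
12 + 3 + 1
11 + 5
11 + 4 + 1
11 + 3 + 2
10 + 6
10 + 5 + 1
…and 20 more, for 32 total.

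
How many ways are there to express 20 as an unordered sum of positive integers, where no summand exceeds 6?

282

Enumerating by decreasing first part gives 282 partitions in all.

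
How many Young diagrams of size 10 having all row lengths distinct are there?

10

Listing the qualifying partitions of 10:
10
9+1
8+2
7+3
7+2+1
6+4
6+3+1
5+4+1
5+3+2
4+3+2+1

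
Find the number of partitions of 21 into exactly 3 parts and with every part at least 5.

They are:
11,5,5
10,6,5
9,7,5
9,6,6
8,8,5
8,7,6
7,7,7

7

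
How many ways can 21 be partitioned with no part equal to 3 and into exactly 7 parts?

47

A partial list (first 12 by largest part):
15,1,1,1,1,1,1
14,2,1,1,1,1,1
13,2,2,1,1,1,1
12,4,1,1,1,1,1
12,2,2,2,1,1,1
11,5,1,1,1,1,1
11,4,2,1,1,1,1
11,2,2,2,2,1,1
10,6,1,1,1,1,1
10,5,2,1,1,1,1
10,4,2,2,1,1,1
10,2,2,2,2,2,1
…and 35 more, for 47 total.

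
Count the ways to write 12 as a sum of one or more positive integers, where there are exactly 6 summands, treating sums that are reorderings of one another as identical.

11

Enumerating:
1,1,1,1,1,7
1,1,1,1,2,6
1,1,1,1,3,5
1,1,1,2,2,5
1,1,1,1,4,4
1,1,1,2,3,4
1,1,2,2,2,4
1,1,1,3,3,3
1,1,2,2,3,3
1,2,2,2,2,3
2,2,2,2,2,2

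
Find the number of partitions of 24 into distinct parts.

Counting exhaustively, 122 partitions satisfy the conditions.

122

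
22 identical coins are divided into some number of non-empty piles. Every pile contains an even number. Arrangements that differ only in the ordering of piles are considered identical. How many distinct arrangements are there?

56

There are too many to list fully; the first 12 (by largest part) are:
22
20, 2
18, 4
18, 2, 2
16, 6
16, 4, 2
16, 2, 2, 2
14, 8
14, 6, 2
14, 4, 4
14, 4, 2, 2
14, 2, 2, 2, 2
…and 44 more, for 56 total.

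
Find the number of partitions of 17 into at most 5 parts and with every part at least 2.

There are too many to list fully; the first 12 (by largest part) are:
17
15,2
14,3
13,4
13,2,2
12,5
12,3,2
11,6
11,4,2
11,3,3
11,2,2,2
10,7
…and 43 more, for 55 total.

55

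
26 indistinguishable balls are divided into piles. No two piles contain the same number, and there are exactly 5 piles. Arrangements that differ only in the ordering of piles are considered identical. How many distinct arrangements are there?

37

There are too many to list fully; the first 12 (by largest part) are:
16 + 4 + 3 + 2 + 1
15 + 5 + 3 + 2 + 1
14 + 6 + 3 + 2 + 1
14 + 5 + 4 + 2 + 1
13 + 7 + 3 + 2 + 1
13 + 6 + 4 + 2 + 1
13 + 5 + 4 + 3 + 1
12 + 8 + 3 + 2 + 1
12 + 7 + 4 + 2 + 1
12 + 6 + 5 + 2 + 1
12 + 6 + 4 + 3 + 1
12 + 5 + 4 + 3 + 2
…and 25 more, for 37 total.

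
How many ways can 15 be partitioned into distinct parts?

There are too many to list fully; the first 12 (by largest part) are:
15
1 + 14
2 + 13
3 + 12
1 + 2 + 12
4 + 11
1 + 3 + 11
5 + 10
1 + 4 + 10
2 + 3 + 10
6 + 9
1 + 5 + 9
…and 15 more, for 27 total.

27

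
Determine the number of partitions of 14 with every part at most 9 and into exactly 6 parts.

Listing the qualifying partitions of 14:
9+1+1+1+1+1
8+2+1+1+1+1
7+3+1+1+1+1
7+2+2+1+1+1
6+4+1+1+1+1
6+3+2+1+1+1
6+2+2+2+1+1
5+5+1+1+1+1
5+4+2+1+1+1
5+3+3+1+1+1
5+3+2+2+1+1
5+2+2+2+2+1
4+4+3+1+1+1
4+4+2+2+1+1
4+3+3+2+1+1
4+3+2+2+2+1
4+2+2+2+2+2
3+3+3+3+1+1
3+3+3+2+2+1
3+3+2+2+2+2
Counting gives 20.

20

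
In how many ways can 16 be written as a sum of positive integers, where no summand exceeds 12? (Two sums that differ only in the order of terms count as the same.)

224

Enumerating by decreasing first part gives 224 partitions in all.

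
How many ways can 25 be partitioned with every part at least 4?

A partial list (first 12 by largest part):
25
4 + 21
5 + 20
6 + 19
7 + 18
8 + 17
4 + 4 + 17
9 + 16
4 + 5 + 16
10 + 15
4 + 6 + 15
5 + 5 + 15
…and 45 more, for 57 total.

57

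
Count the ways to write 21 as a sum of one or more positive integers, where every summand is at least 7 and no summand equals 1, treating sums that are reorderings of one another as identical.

6

Listing the qualifying partitions of 21:
21
14+7
13+8
12+9
11+10
7+7+7
That's 6 in total.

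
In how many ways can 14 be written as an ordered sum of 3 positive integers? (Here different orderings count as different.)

Place 2 bars in the 13 internal gaps of a row of 14 dots: C(13,2) = 78.

78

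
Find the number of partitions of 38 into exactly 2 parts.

Enumerating:
37 + 1
36 + 2
35 + 3
34 + 4
33 + 5
32 + 6
31 + 7
30 + 8
29 + 9
28 + 10
27 + 11
26 + 12
25 + 13
24 + 14
23 + 15
22 + 16
21 + 17
20 + 18
19 + 19
That's 19 in total.

19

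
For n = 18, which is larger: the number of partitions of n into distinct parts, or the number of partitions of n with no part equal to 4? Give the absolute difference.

204

Partitions of 18 into distinct parts: 46.
Partitions of 18 with no part equal to 4: 250.
|46 − 250| = 204.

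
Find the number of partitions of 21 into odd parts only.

76

Direct enumeration gives 76 partitions.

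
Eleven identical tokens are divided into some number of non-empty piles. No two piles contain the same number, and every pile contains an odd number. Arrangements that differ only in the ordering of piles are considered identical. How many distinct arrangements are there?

They are:
11
7 + 3 + 1

2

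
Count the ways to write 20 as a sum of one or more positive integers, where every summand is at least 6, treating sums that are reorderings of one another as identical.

8

They are:
20
6, 14
7, 13
8, 12
9, 11
10, 10
6, 6, 8
6, 7, 7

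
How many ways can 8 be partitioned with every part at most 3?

They are:
3,3,2
3,3,1,1
3,2,2,1
3,2,1,1,1
3,1,1,1,1,1
2,2,2,2
2,2,2,1,1
2,2,1,1,1,1
2,1,1,1,1,1,1
1,1,1,1,1,1,1,1
That's 10 in total.

10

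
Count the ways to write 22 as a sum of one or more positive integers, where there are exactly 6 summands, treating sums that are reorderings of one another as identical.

136

Counting exhaustively, 136 partitions satisfy the conditions.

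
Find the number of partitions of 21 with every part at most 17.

785

A full systematic count gives 785.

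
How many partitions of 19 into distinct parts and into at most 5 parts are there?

54

There are too many to list fully; the first 12 (by largest part) are:
19
18, 1
17, 2
16, 3
16, 2, 1
15, 4
15, 3, 1
14, 5
14, 4, 1
14, 3, 2
13, 6
13, 5, 1
…and 42 more, for 54 total.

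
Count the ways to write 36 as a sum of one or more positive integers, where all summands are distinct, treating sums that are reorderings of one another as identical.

668

There are 668 such partitions.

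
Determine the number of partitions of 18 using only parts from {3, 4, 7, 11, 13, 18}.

Enumerating:
18
11,7
11,4,3
7,7,4
7,4,4,3
4,4,4,3,3
3,3,3,3,3,3

7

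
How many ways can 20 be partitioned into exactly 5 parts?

84

Counting exhaustively, 84 partitions satisfy the conditions.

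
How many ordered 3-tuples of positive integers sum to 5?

Place 2 bars in the 4 internal gaps of a row of 5 dots: C(4,2) = 6.

6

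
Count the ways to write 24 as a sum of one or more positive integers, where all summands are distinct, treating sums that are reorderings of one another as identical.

Systematic enumeration (by largest part, then next-largest, …) yields 122.

122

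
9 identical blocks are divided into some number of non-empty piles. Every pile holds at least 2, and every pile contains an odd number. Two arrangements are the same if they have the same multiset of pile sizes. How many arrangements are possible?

2

Enumerating:
9
3, 3, 3
That's 2 in total.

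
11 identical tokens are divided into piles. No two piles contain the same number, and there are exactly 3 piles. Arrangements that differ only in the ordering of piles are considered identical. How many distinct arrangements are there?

Listing the qualifying partitions of 11:
8,2,1
7,3,1
6,4,1
6,3,2
5,4,2

5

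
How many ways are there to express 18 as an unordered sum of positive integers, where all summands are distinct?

46

A partial list (first 12 by largest part):
18
1 + 17
2 + 16
3 + 15
1 + 2 + 15
4 + 14
1 + 3 + 14
5 + 13
1 + 4 + 13
2 + 3 + 13
6 + 12
1 + 5 + 12
…and 34 more, for 46 total.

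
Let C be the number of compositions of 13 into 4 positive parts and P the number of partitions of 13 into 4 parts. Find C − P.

202

Ordered (compositions into 4 parts): C(12,3) = 220.
Partitions of 13 into exactly 4 parts: 18.
Difference: 220 − 18 = 202.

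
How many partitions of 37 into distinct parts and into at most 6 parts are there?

731

Direct enumeration gives 731 partitions.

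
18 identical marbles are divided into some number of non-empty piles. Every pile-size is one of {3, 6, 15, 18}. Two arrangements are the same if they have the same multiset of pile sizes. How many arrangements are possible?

6

Enumerating:
18
15+3
6+6+6
6+6+3+3
6+3+3+3+3
3+3+3+3+3+3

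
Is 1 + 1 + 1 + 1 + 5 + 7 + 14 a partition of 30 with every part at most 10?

No

The parts sum to 30, and the condition 'no summand exceeds 10' is violated.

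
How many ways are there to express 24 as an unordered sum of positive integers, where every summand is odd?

122

A full systematic count gives 122.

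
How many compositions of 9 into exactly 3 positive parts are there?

Place 2 bars in the 8 internal gaps of a row of 9 dots: C(8,2) = 28.

28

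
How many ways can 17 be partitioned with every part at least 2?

66

A partial list (first 12 by largest part):
17
15, 2
14, 3
13, 4
13, 2, 2
12, 5
12, 3, 2
11, 6
11, 4, 2
11, 3, 3
11, 2, 2, 2
10, 7
…and 54 more, for 66 total.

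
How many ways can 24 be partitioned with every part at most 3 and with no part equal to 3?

13

They are:
2+2+2+2+2+2+2+2+2+2+2+2
2+2+2+2+2+2+2+2+2+2+2+1+1
2+2+2+2+2+2+2+2+2+2+1+1+1+1
2+2+2+2+2+2+2+2+2+1+1+1+1+1+1
2+2+2+2+2+2+2+2+1+1+1+1+1+1+1+1
2+2+2+2+2+2+2+1+1+1+1+1+1+1+1+1+1
2+2+2+2+2+2+1+1+1+1+1+1+1+1+1+1+1+1
2+2+2+2+2+1+1+1+1+1+1+1+1+1+1+1+1+1+1
2+2+2+2+1+1+1+1+1+1+1+1+1+1+1+1+1+1+1+1
2+2+2+1+1+1+1+1+1+1+1+1+1+1+1+1+1+1+1+1+1
2+2+1+1+1+1+1+1+1+1+1+1+1+1+1+1+1+1+1+1+1+1
2+1+1+1+1+1+1+1+1+1+1+1+1+1+1+1+1+1+1+1+1+1+1
1+1+1+1+1+1+1+1+1+1+1+1+1+1+1+1+1+1+1+1+1+1+1+1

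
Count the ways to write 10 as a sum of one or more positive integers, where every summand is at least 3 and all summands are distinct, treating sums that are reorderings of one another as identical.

They are:
10
7,3
6,4

3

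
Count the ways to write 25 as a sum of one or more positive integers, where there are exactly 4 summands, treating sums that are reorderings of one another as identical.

Systematic enumeration (by largest part, then next-largest, …) yields 120.

120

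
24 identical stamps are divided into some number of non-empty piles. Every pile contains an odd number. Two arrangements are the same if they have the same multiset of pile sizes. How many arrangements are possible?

122

Direct enumeration gives 122 partitions.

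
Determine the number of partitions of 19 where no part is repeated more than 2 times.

163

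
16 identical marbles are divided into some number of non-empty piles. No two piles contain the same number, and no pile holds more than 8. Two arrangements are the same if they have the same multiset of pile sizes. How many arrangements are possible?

Listing the qualifying partitions of 16:
1+7+8
2+6+8
3+5+8
1+2+5+8
1+3+4+8
3+6+7
1+2+6+7
4+5+7
1+3+5+7
2+3+4+7
1+4+5+6
2+3+5+6
1+2+3+4+6

13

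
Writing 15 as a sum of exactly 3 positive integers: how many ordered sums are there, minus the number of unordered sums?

Ordered (compositions into 3 parts): C(14,2) = 91.
Partitions of 15 into exactly 3 parts: 19.
Difference: 91 − 19 = 72.

72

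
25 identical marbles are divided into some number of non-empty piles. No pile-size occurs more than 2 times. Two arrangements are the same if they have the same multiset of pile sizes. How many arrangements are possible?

Direct enumeration gives 513 partitions.

513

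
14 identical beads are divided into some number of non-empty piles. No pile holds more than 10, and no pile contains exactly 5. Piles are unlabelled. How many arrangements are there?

Direct enumeration gives 98 partitions.

98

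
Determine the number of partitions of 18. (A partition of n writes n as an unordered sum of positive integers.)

A full systematic count gives 385.

385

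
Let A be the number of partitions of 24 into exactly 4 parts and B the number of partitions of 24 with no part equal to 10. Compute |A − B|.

Partitions of 24 into exactly 4 parts: 108.
Partitions of 24 with no part equal to 10: 1440.
|108 − 1440| = 1332.

1332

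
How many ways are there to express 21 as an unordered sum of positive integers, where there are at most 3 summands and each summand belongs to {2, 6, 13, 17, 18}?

2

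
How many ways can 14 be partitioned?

There are 135 such partitions.

135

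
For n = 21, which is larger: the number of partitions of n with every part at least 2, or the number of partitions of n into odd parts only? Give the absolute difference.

89

Partitions of 21 with every part at least 2: 165.
Partitions of 21 into odd parts only: 76.
|165 − 76| = 89.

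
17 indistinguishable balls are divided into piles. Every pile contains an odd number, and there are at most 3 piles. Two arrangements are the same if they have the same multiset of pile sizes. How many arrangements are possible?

9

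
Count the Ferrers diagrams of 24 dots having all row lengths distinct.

There are 122 such partitions.

122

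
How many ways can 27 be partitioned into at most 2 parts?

14

The partitions of 27 that satisfy the conditions:
27
26 + 1
25 + 2
24 + 3
23 + 4
22 + 5
21 + 6
20 + 7
19 + 8
18 + 9
17 + 10
16 + 11
15 + 12
14 + 13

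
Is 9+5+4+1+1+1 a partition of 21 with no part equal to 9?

No

The parts sum to 21, and the condition 'no summand equals 9' is violated.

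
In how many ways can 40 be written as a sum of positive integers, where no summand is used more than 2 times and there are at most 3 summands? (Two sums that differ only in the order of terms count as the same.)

154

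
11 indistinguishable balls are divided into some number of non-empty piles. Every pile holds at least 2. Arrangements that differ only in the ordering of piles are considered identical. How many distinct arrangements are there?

The partitions of 11 that satisfy the conditions:
11
9+2
8+3
7+4
7+2+2
6+5
6+3+2
5+4+2
5+3+3
5+2+2+2
4+4+3
4+3+2+2
3+3+3+2
3+2+2+2+2

14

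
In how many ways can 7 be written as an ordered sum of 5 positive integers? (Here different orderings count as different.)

A composition of 7 into 5 positive parts is chosen by placing 4 dividers among the 6 gaps between 7 units: C(6,4) = 15.

15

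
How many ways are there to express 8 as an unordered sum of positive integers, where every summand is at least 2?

Listing the qualifying partitions of 8:
8
6, 2
5, 3
4, 4
4, 2, 2
3, 3, 2
2, 2, 2, 2

7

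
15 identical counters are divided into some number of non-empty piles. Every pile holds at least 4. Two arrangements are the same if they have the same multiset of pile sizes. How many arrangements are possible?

8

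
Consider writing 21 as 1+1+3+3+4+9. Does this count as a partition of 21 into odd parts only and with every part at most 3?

The parts sum to 21, and the condition 'every summand is odd' is violated.

No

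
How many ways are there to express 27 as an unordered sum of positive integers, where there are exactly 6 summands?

Direct enumeration gives 331 partitions.

331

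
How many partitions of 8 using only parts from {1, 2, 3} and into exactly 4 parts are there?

3

They are:
3 + 3 + 1 + 1
3 + 2 + 2 + 1
2 + 2 + 2 + 2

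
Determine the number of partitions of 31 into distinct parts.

Enumerating by decreasing first part gives 340 partitions in all.

340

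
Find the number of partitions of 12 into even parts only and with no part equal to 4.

6

They are:
12
2+10
2+2+8
6+6
2+2+2+6
2+2+2+2+2+2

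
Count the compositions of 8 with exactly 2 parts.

Equivalently, choose which 1 of the 7 gaps become plus signs: C(7,1) = 7.

7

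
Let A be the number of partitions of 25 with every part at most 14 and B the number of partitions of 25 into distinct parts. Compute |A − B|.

1677

Partitions of 25 with every part at most 14: 1819.
Partitions of 25 into distinct parts: 142.
|1819 − 142| = 1677.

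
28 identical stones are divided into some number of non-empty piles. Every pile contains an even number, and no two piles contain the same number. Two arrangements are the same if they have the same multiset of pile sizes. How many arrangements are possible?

They are:
28
2,26
4,24
6,22
2,4,22
8,20
2,6,20
10,18
2,8,18
4,6,18
12,16
2,10,16
4,8,16
2,4,6,16
2,12,14
4,10,14
6,8,14
2,4,8,14
6,10,12
2,4,10,12
2,6,8,12
4,6,8,10
That's 22 in total.

22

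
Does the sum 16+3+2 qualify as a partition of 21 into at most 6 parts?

Yes

The parts sum to 21, and the condition 'there are at most 6 summands' holds.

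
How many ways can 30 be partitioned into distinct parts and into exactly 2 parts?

The partitions of 30 that satisfy the conditions:
29, 1
28, 2
27, 3
26, 4
25, 5
24, 6
23, 7
22, 8
21, 9
20, 10
19, 11
18, 12
17, 13
16, 14

14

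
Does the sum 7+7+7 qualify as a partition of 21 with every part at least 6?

Yes

The parts sum to 21, and the condition 'every summand is at least 6' holds.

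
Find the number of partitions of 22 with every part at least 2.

Counting exhaustively, 210 partitions satisfy the conditions.

210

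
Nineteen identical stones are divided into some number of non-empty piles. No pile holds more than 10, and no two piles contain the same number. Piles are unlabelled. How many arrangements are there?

29

A partial list (first 12 by largest part):
10 + 9
10 + 8 + 1
10 + 7 + 2
10 + 6 + 3
10 + 6 + 2 + 1
10 + 5 + 4
10 + 5 + 3 + 1
10 + 4 + 3 + 2
9 + 8 + 2
9 + 7 + 3
9 + 7 + 2 + 1
9 + 6 + 4
…and 17 more, for 29 total.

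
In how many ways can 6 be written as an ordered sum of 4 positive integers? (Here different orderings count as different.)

A composition of 6 into 4 positive parts is chosen by placing 3 dividers among the 5 gaps between 6 units: C(5,3) = 10.

10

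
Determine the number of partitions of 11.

A partial list (first 12 by largest part):
11
10 + 1
9 + 2
9 + 1 + 1
8 + 3
8 + 2 + 1
8 + 1 + 1 + 1
7 + 4
7 + 3 + 1
7 + 2 + 2
7 + 2 + 1 + 1
7 + 1 + 1 + 1 + 1
…and 44 more, for 56 total.

56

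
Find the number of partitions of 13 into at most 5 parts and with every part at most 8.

45

There are too many to list fully; the first 12 (by largest part) are:
5+8
1+4+8
2+3+8
1+1+3+8
1+2+2+8
1+1+1+2+8
6+7
1+5+7
2+4+7
1+1+4+7
3+3+7
1+2+3+7
…and 33 more, for 45 total.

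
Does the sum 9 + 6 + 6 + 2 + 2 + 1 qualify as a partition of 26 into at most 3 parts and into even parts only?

No

The parts sum to 26, and the condition 'there are at most 3 summands' is violated.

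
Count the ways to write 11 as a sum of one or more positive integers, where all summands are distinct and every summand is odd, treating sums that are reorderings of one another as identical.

They are:
11
7+3+1
That's 2 in total.

2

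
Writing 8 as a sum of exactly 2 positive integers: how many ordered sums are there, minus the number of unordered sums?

Compositions: C(7,1) = 7.
Partitions of 8 into exactly 2 parts: 4.
Difference: 7 − 4 = 3.

3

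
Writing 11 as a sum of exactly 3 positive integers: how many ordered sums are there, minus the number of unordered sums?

35

Ordered (compositions into 3 parts): C(10,2) = 45.
Unordered (partitions into 3 parts): 10.
Difference: 45 − 10 = 35.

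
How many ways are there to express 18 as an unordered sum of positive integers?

A full systematic count gives 385.

385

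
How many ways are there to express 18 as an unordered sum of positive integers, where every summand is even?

There are too many to list fully; the first 12 (by largest part) are:
18
16+2
14+4
14+2+2
12+6
12+4+2
12+2+2+2
10+8
10+6+2
10+4+4
10+4+2+2
10+2+2+2+2
…and 18 more, for 30 total.

30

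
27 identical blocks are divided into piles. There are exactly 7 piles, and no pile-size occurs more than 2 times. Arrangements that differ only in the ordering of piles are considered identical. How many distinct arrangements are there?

A full systematic count gives 99.

99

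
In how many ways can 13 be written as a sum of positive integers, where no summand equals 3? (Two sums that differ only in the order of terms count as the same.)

A partial list (first 12 by largest part):
13
12, 1
11, 2
11, 1, 1
10, 2, 1
10, 1, 1, 1
9, 4
9, 2, 2
9, 2, 1, 1
9, 1, 1, 1, 1
8, 5
8, 4, 1
…and 47 more, for 59 total.

59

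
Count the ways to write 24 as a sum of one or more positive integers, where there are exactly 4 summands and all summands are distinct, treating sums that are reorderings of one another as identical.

47

A partial list (first 12 by largest part):
18+3+2+1
17+4+2+1
16+5+2+1
16+4+3+1
15+6+2+1
15+5+3+1
15+4+3+2
14+7+2+1
14+6+3+1
14+5+4+1
14+5+3+2
13+8+2+1
…and 35 more, for 47 total.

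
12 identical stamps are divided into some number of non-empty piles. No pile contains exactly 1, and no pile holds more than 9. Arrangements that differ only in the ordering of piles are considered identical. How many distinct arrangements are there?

The partitions of 12 that satisfy the conditions:
9, 3
8, 4
8, 2, 2
7, 5
7, 3, 2
6, 6
6, 4, 2
6, 3, 3
6, 2, 2, 2
5, 5, 2
5, 4, 3
5, 3, 2, 2
4, 4, 4
4, 4, 2, 2
4, 3, 3, 2
4, 2, 2, 2, 2
3, 3, 3, 3
3, 3, 2, 2, 2
2, 2, 2, 2, 2, 2
That's 19 in total.

19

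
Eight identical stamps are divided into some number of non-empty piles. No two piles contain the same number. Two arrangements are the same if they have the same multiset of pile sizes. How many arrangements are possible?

They are:
8
7 + 1
6 + 2
5 + 3
5 + 2 + 1
4 + 3 + 1
Counting gives 6.

6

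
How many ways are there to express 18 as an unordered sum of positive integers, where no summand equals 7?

Direct enumeration gives 329 partitions.

329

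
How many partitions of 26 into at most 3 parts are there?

70

There are too many to list fully; the first 12 (by largest part) are:
26
25, 1
24, 2
24, 1, 1
23, 3
23, 2, 1
22, 4
22, 3, 1
22, 2, 2
21, 5
21, 4, 1
21, 3, 2
…and 58 more, for 70 total.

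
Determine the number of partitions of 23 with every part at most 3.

56

There are too many to list fully; the first 12 (by largest part) are:
2 + 3 + 3 + 3 + 3 + 3 + 3 + 3
1 + 1 + 3 + 3 + 3 + 3 + 3 + 3 + 3
1 + 2 + 2 + 3 + 3 + 3 + 3 + 3 + 3
1 + 1 + 1 + 2 + 3 + 3 + 3 + 3 + 3 + 3
1 + 1 + 1 + 1 + 1 + 3 + 3 + 3 + 3 + 3 + 3
2 + 2 + 2 + 2 + 3 + 3 + 3 + 3 + 3
1 + 1 + 2 + 2 + 2 + 3 + 3 + 3 + 3 + 3
1 + 1 + 1 + 1 + 2 + 2 + 3 + 3 + 3 + 3 + 3
1 + 1 + 1 + 1 + 1 + 1 + 2 + 3 + 3 + 3 + 3 + 3
1 + 1 + 1 + 1 + 1 + 1 + 1 + 1 + 3 + 3 + 3 + 3 + 3
1 + 2 + 2 + 2 + 2 + 2 + 3 + 3 + 3 + 3
1 + 1 + 1 + 2 + 2 + 2 + 2 + 3 + 3 + 3 + 3
…and 44 more, for 56 total.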